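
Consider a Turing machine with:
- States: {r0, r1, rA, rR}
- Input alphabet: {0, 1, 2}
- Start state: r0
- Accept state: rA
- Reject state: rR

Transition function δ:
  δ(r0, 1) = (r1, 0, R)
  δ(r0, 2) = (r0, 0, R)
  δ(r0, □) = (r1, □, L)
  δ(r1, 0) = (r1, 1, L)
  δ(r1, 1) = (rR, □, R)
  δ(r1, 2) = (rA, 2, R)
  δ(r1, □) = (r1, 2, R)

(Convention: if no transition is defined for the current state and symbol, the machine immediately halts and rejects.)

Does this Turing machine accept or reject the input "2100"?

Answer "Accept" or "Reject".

Execution trace:
Initial: [r0]2100
Step 1: δ(r0, 2) = (r0, 0, R) → 0[r0]100
Step 2: δ(r0, 1) = (r1, 0, R) → 00[r1]00
Step 3: δ(r1, 0) = (r1, 1, L) → 0[r1]010
Step 4: δ(r1, 0) = (r1, 1, L) → [r1]0110
Step 5: δ(r1, 0) = (r1, 1, L) → [r1]□1110
Step 6: δ(r1, □) = (r1, 2, R) → 2[r1]1110
Step 7: δ(r1, 1) = (rR, □, R) → 2□[rR]110

The machine reaches the reject state rR and halts.

Answer: Reject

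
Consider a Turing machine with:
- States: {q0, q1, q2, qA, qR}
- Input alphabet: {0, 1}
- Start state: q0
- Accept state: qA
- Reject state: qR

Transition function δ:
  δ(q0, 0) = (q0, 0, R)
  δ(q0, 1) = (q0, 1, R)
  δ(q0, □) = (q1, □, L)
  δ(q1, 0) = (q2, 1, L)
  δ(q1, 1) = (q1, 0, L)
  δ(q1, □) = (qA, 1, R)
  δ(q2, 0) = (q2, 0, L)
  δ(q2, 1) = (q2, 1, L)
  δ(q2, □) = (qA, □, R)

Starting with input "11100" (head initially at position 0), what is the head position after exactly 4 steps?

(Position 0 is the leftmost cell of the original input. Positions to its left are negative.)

Execution trace (head position shown):
Step 0: [q0]11100  (head at position 0)
Step 1: move right → 1[q0]1100  (head at position 1)
Step 2: move right → 11[q0]100  (head at position 2)
Step 3: move right → 111[q0]00  (head at position 3)
Step 4: move right → 1110[q0]0  (head at position 4)

After 4 steps, the head is at position 4.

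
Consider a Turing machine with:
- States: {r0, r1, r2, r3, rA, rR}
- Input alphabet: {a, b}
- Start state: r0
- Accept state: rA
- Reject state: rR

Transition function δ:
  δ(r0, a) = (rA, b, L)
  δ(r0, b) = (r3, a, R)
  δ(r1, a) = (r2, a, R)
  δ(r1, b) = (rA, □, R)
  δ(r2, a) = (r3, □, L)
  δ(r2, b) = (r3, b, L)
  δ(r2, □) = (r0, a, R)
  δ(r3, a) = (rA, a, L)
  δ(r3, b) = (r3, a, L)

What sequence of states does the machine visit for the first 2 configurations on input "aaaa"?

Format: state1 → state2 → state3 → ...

Execution trace:
Initial: [r0]aaaa
Step 1: δ(r0, a) = (rA, b, L) → [rA]□baaa

The machine reaches the accept state rA and halts.

State sequence: r0 → rA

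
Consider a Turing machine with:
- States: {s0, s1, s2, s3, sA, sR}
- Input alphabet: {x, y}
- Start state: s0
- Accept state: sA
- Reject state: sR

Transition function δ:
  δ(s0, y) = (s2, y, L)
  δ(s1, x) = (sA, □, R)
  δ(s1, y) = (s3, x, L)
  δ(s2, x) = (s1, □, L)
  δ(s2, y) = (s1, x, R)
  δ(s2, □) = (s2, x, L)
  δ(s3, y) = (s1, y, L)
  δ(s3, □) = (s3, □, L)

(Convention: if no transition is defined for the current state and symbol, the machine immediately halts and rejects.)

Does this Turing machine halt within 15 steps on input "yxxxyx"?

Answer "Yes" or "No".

Execution trace:
Initial: [s0]yxxxyx
Step 1: δ(s0, y) = (s2, y, L) → [s2]□yxxxyx
Step 2: δ(s2, □) = (s2, x, L) → [s2]□xyxxxyx
Step 3: δ(s2, □) = (s2, x, L) → [s2]□xxyxxxyx
Step 4: δ(s2, □) = (s2, x, L) → [s2]□xxxyxxxyx
Step 5: δ(s2, □) = (s2, x, L) → [s2]□xxxxyxxxyx
Step 6: δ(s2, □) = (s2, x, L) → [s2]□xxxxxyxxxyx
Step 7: δ(s2, □) = (s2, x, L) → [s2]□xxxxxxyxxxyx
Step 8: δ(s2, □) = (s2, x, L) → [s2]□xxxxxxxyxxxyx
Step 9: δ(s2, □) = (s2, x, L) → [s2]□xxxxxxxxyxxxyx
Step 10: δ(s2, □) = (s2, x, L) → [s2]□xxxxxxxxxyxxxyx
Step 11: δ(s2, □) = (s2, x, L) → [s2]□xxxxxxxxxxyxxxyx
Step 12: δ(s2, □) = (s2, x, L) → [s2]□xxxxxxxxxxxyxxxyx
Step 13: δ(s2, □) = (s2, x, L) → [s2]□xxxxxxxxxxxxyxxxyx
Step 14: δ(s2, □) = (s2, x, L) → [s2]□xxxxxxxxxxxxxyxxxyx
Step 15: δ(s2, □) = (s2, x, L) → [s2]□xxxxxxxxxxxxxxyxxxyx

The machine has not reached a halting state after 15 steps.
The machine did not halt within the 15-step bound.

Answer: No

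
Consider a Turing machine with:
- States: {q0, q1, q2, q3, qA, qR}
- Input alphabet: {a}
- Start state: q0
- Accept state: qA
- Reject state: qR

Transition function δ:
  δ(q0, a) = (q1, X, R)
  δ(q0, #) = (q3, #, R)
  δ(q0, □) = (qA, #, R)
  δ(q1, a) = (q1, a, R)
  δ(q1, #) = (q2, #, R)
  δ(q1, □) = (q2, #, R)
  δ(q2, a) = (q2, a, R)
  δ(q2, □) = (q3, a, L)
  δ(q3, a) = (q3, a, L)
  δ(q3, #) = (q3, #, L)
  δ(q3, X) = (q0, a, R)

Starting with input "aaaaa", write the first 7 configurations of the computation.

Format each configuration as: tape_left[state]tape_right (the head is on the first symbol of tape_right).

Transitions applied:
Step 1: δ(q0, a) = (q1, X, R)
Step 2: δ(q1, a) = (q1, a, R)
Step 3: δ(q1, a) = (q1, a, R)
Step 4: δ(q1, a) = (q1, a, R)
Step 5: δ(q1, a) = (q1, a, R)
Step 6: δ(q1, □) = (q2, #, R)

The first 7 configurations are:
[q0]aaaaa ⊢ X[q1]aaaa ⊢ Xa[q1]aaa ⊢ Xaa[q1]aa ⊢ Xaaa[q1]a ⊢ Xaaaa[q1]□ ⊢ Xaaaa#[q2]□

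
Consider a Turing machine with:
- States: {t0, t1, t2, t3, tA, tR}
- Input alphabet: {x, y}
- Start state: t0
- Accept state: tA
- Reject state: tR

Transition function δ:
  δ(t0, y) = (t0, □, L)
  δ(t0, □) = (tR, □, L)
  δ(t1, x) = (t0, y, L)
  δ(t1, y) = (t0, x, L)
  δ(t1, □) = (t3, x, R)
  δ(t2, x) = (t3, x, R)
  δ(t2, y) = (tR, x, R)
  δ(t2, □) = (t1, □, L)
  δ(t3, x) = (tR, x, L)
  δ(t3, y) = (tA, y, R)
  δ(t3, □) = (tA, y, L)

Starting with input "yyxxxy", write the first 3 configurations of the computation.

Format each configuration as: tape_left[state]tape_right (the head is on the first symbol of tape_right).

Transitions applied:
Step 1: δ(t0, y) = (t0, □, L)
Step 2: δ(t0, □) = (tR, □, L)

The first 3 configurations are:
[t0]yyxxxy ⊢ [t0]□□yxxxy ⊢ [tR]□□□yxxxy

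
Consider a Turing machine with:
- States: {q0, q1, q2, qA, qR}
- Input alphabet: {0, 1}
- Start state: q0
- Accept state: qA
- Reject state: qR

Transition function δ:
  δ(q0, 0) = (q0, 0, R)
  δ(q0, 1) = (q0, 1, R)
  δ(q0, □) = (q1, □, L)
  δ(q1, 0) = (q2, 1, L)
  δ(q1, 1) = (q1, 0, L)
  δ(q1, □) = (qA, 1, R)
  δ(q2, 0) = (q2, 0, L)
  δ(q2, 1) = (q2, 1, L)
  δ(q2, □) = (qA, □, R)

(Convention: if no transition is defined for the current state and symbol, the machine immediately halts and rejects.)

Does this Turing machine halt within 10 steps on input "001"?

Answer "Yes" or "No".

Execution trace:
Initial: [q0]001
Step 1: δ(q0, 0) = (q0, 0, R) → 0[q0]01
Step 2: δ(q0, 0) = (q0, 0, R) → 00[q0]1
Step 3: δ(q0, 1) = (q0, 1, R) → 001[q0]□
Step 4: δ(q0, □) = (q1, □, L) → 00[q1]1□
Step 5: δ(q1, 1) = (q1, 0, L) → 0[q1]00□
Step 6: δ(q1, 0) = (q2, 1, L) → [q2]010□
Step 7: δ(q2, 0) = (q2, 0, L) → [q2]□010□
Step 8: δ(q2, □) = (qA, □, R) → □[qA]010□

The machine reaches the accept state qA and halts.
The machine halted after 8 steps (within the 10-step bound).

Answer: Yes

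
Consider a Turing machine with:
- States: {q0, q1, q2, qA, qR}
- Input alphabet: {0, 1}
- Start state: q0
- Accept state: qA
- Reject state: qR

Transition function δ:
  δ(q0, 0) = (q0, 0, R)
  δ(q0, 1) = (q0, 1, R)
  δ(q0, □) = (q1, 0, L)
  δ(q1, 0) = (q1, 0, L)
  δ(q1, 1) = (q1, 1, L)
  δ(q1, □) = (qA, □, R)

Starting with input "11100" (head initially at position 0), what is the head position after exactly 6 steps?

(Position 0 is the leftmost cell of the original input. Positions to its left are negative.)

Execution trace (head position shown):
Step 0: [q0]11100  (head at position 0)
Step 1: move right → 1[q0]1100  (head at position 1)
Step 2: move right → 11[q0]100  (head at position 2)
Step 3: move right → 111[q0]00  (head at position 3)
Step 4: move right → 1110[q0]0  (head at position 4)
Step 5: move right → 11100[q0]□  (head at position 5)
Step 6: move left → 1110[q1]00  (head at position 4)

After 6 steps, the head is at position 4.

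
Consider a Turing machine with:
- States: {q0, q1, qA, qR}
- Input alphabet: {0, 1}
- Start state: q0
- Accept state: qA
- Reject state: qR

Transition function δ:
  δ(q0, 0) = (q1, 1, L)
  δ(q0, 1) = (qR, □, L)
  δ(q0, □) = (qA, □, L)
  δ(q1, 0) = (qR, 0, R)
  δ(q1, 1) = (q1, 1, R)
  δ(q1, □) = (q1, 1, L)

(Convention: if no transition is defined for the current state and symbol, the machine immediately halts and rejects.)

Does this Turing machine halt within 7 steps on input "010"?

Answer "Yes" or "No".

Execution trace:
Initial: [q0]010
Step 1: δ(q0, 0) = (q1, 1, L) → [q1]□110
Step 2: δ(q1, □) = (q1, 1, L) → [q1]□1110
Step 3: δ(q1, □) = (q1, 1, L) → [q1]□11110
Step 4: δ(q1, □) = (q1, 1, L) → [q1]□111110
Step 5: δ(q1, □) = (q1, 1, L) → [q1]□1111110
Step 6: δ(q1, □) = (q1, 1, L) → [q1]□11111110
Step 7: δ(q1, □) = (q1, 1, L) → [q1]□111111110

The machine has not reached a halting state after 7 steps.
The machine did not halt within the 7-step bound.

Answer: No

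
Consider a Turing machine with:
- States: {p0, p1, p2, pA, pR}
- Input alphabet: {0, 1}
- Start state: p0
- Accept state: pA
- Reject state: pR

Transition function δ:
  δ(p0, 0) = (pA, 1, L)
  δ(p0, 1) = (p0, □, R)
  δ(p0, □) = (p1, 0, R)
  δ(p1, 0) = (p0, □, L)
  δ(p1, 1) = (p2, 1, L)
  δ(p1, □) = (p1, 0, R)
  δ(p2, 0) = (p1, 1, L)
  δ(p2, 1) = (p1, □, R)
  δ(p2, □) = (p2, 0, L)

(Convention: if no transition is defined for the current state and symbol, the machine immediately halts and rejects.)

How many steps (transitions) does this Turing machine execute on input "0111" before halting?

Execution trace:
Initial: [p0]0111
Step 1: δ(p0, 0) = (pA, 1, L) → [pA]□1111

The machine reaches the accept state pA and halts.

The machine executed 1 step before halting.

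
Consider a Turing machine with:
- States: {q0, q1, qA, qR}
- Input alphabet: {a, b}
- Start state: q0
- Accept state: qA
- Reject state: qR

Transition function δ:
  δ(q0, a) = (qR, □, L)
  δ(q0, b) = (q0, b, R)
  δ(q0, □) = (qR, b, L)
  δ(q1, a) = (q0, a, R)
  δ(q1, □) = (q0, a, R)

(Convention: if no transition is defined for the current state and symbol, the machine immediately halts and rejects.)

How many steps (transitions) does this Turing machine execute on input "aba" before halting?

Execution trace:
Initial: [q0]aba
Step 1: δ(q0, a) = (qR, □, L) → [qR]□□ba

The machine reaches the reject state qR and halts.

The machine executed 1 step before halting.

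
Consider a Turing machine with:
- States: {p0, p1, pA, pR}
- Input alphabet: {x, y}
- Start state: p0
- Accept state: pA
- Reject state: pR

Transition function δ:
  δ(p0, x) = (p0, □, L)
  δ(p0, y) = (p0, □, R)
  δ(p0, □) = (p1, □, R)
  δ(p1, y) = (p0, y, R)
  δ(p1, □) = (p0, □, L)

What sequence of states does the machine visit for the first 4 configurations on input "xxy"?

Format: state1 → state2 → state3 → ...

Execution trace:
Initial: [p0]xxy
Step 1: δ(p0, x) = (p0, □, L) → [p0]□□xy
Step 2: δ(p0, □) = (p1, □, R) → □[p1]□xy
Step 3: δ(p1, □) = (p0, □, L) → [p0]□□xy

State sequence: p0 → p0 → p1 → p0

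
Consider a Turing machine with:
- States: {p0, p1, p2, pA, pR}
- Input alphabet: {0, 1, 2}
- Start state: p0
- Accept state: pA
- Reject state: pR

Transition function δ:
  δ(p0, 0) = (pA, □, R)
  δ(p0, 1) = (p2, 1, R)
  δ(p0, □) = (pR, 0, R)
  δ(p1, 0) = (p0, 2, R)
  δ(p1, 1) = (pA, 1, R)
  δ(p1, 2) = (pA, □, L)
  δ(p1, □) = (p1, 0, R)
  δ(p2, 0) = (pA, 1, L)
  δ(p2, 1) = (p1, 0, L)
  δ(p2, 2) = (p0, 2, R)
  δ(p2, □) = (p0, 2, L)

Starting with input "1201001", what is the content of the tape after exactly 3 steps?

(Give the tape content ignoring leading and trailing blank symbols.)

Execution trace:
Initial: [p0]1201001
Step 1: δ(p0, 1) = (p2, 1, R) → 1[p2]201001
Step 2: δ(p2, 2) = (p0, 2, R) → 12[p0]01001
Step 3: δ(p0, 0) = (pA, □, R) → 12□[pA]1001

The machine reaches the accept state pA and halts.

After 3 steps, the tape (ignoring leading/trailing blanks) is: 12□1001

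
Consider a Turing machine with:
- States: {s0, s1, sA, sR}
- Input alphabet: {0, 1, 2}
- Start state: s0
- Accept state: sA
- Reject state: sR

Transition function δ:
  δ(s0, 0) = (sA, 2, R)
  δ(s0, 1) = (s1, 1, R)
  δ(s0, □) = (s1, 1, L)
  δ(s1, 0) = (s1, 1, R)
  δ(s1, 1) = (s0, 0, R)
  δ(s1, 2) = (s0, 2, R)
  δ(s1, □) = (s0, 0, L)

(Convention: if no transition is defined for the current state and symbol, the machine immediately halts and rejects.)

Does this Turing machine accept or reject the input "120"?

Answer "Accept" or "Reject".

Execution trace:
Initial: [s0]120
Step 1: δ(s0, 1) = (s1, 1, R) → 1[s1]20
Step 2: δ(s1, 2) = (s0, 2, R) → 12[s0]0
Step 3: δ(s0, 0) = (sA, 2, R) → 122[sA]□

The machine reaches the accept state sA and halts.

Answer: Accept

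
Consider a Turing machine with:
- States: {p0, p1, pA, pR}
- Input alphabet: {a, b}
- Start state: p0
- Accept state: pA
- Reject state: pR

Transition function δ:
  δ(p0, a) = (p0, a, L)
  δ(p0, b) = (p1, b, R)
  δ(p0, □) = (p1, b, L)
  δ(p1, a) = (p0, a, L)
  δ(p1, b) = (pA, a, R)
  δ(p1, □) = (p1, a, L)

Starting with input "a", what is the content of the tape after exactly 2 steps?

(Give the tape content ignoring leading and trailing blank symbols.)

Execution trace:
Initial: [p0]a
Step 1: δ(p0, a) = (p0, a, L) → [p0]□a
Step 2: δ(p0, □) = (p1, b, L) → [p1]□ba

After 2 steps, the tape (ignoring leading/trailing blanks) is: ba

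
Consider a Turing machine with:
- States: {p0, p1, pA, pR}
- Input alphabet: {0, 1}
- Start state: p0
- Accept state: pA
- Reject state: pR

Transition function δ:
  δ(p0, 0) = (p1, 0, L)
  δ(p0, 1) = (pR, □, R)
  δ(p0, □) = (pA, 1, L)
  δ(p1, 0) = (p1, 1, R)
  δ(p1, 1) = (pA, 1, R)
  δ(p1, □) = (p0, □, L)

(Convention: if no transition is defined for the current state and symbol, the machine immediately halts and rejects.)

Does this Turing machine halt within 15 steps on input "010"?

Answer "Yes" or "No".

Execution trace:
Initial: [p0]010
Step 1: δ(p0, 0) = (p1, 0, L) → [p1]□010
Step 2: δ(p1, □) = (p0, □, L) → [p0]□□010
Step 3: δ(p0, □) = (pA, 1, L) → [pA]□1□010

The machine reaches the accept state pA and halts.
The machine halted after 3 steps (within the 15-step bound).

Answer: Yes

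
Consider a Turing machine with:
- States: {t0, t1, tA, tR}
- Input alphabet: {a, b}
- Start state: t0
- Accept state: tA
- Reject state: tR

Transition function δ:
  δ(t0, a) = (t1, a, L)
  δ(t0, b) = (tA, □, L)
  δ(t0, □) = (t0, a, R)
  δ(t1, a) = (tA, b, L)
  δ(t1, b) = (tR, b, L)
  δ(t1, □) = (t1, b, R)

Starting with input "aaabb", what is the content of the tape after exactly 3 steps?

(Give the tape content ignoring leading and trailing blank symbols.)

Execution trace:
Initial: [t0]aaabb
Step 1: δ(t0, a) = (t1, a, L) → [t1]□aaabb
Step 2: δ(t1, □) = (t1, b, R) → b[t1]aaabb
Step 3: δ(t1, a) = (tA, b, L) → [tA]bbaabb

The machine reaches the accept state tA and halts.

After 3 steps, the tape (ignoring leading/trailing blanks) is: bbaabb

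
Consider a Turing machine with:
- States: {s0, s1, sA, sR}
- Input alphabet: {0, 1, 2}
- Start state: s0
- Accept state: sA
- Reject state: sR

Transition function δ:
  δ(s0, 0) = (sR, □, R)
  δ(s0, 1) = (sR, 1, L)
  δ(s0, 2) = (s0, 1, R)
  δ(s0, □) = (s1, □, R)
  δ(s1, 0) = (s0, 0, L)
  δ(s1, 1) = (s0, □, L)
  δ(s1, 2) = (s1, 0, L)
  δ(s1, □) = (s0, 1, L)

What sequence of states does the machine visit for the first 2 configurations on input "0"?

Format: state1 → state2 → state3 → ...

Execution trace:
Initial: [s0]0
Step 1: δ(s0, 0) = (sR, □, R) → □[sR]□

The machine reaches the reject state sR and halts.

State sequence: s0 → sR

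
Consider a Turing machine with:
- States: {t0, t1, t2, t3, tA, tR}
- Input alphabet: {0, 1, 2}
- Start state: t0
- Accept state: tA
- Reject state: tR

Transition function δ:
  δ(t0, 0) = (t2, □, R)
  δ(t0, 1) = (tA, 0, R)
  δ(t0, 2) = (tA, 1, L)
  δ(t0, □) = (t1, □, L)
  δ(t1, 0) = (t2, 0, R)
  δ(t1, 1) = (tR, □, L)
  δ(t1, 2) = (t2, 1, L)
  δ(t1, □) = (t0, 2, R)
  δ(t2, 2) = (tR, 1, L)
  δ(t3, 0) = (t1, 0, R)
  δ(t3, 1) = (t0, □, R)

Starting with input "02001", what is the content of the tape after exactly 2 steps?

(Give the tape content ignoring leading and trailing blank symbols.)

Execution trace:
Initial: [t0]02001
Step 1: δ(t0, 0) = (t2, □, R) → □[t2]2001
Step 2: δ(t2, 2) = (tR, 1, L) → [tR]□1001

The machine reaches the reject state tR and halts.

After 2 steps, the tape (ignoring leading/trailing blanks) is: 1001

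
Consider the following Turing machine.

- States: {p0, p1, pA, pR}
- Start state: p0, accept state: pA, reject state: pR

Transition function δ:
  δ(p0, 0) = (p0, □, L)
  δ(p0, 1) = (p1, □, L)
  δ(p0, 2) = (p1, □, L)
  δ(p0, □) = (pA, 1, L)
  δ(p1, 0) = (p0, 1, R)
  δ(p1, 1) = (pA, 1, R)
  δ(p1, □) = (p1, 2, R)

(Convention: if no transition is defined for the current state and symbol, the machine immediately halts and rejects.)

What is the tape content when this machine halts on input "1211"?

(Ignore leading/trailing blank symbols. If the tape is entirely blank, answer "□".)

Execution trace:
Initial: [p0]1211
Step 1: δ(p0, 1) = (p1, □, L) → [p1]□□211
Step 2: δ(p1, □) = (p1, 2, R) → 2[p1]□211
Step 3: δ(p1, □) = (p1, 2, R) → 22[p1]211

No transition is defined for δ(p1, 2). By convention the machine halts and rejects.

Final tape (ignoring leading/trailing blanks): 22211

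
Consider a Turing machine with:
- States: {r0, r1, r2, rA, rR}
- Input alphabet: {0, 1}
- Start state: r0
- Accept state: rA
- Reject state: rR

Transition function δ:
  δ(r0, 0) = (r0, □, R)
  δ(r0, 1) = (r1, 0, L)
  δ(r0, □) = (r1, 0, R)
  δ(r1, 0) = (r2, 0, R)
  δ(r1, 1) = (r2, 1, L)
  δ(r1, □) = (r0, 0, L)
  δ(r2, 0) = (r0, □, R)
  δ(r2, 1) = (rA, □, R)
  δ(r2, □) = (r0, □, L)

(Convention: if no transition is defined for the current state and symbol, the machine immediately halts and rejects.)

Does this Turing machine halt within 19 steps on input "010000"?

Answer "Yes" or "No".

Execution trace:
Initial: [r0]010000
Step 1: δ(r0, 0) = (r0, □, R) → □[r0]10000
Step 2: δ(r0, 1) = (r1, 0, L) → [r1]□00000
Step 3: δ(r1, □) = (r0, 0, L) → [r0]□000000
Step 4: δ(r0, □) = (r1, 0, R) → 0[r1]000000
Step 5: δ(r1, 0) = (r2, 0, R) → 00[r2]00000
Step 6: δ(r2, 0) = (r0, □, R) → 00□[r0]0000
Step 7: δ(r0, 0) = (r0, □, R) → 00□□[r0]000
Step 8: δ(r0, 0) = (r0, □, R) → 00□□□[r0]00
Step 9: δ(r0, 0) = (r0, □, R) → 00□□□□[r0]0
Step 10: δ(r0, 0) = (r0, □, R) → 00□□□□□[r0]□
Step 11: δ(r0, □) = (r1, 0, R) → 00□□□□□0[r1]□
Step 12: δ(r1, □) = (r0, 0, L) → 00□□□□□[r0]00
Step 13: δ(r0, 0) = (r0, □, R) → 00□□□□□□[r0]0
Step 14: δ(r0, 0) = (r0, □, R) → 00□□□□□□□[r0]□
Step 15: δ(r0, □) = (r1, 0, R) → 00□□□□□□□0[r1]□
Step 16: δ(r1, □) = (r0, 0, L) → 00□□□□□□□[r0]00
Step 17: δ(r0, 0) = (r0, □, R) → 00□□□□□□□□[r0]0
Step 18: δ(r0, 0) = (r0, □, R) → 00□□□□□□□□□[r0]□
Step 19: δ(r0, □) = (r1, 0, R) → 00□□□□□□□□□0[r1]□

The machine has not reached a halting state after 19 steps.
The machine did not halt within the 19-step bound.

Answer: No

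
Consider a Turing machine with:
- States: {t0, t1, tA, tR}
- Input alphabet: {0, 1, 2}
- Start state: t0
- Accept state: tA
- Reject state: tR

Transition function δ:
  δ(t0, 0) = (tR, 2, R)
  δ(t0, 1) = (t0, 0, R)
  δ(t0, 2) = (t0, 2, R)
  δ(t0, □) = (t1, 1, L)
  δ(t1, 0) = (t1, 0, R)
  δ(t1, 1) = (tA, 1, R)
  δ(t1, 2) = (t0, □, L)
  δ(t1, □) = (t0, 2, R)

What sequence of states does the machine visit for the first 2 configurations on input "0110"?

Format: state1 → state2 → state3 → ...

Execution trace:
Initial: [t0]0110
Step 1: δ(t0, 0) = (tR, 2, R) → 2[tR]110

The machine reaches the reject state tR and halts.

State sequence: t0 → tR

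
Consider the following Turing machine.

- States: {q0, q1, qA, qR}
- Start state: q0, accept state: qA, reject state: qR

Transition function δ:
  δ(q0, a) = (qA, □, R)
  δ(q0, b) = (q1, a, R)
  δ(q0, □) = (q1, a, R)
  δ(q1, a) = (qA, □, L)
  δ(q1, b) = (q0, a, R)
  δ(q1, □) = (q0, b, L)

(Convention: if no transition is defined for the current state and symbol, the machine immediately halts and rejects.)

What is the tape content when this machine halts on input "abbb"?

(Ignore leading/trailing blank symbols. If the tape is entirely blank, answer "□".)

Execution trace:
Initial: [q0]abbb
Step 1: δ(q0, a) = (qA, □, R) → □[qA]bbb

The machine reaches the accept state qA and halts.

Final tape (ignoring leading/trailing blanks): bbb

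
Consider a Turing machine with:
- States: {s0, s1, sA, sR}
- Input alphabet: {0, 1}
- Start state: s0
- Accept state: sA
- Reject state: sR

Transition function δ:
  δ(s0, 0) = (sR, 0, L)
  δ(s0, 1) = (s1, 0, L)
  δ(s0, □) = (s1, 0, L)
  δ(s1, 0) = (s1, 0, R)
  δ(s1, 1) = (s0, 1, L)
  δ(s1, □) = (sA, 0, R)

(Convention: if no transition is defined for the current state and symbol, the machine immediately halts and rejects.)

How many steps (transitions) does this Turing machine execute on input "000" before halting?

Execution trace:
Initial: [s0]000
Step 1: δ(s0, 0) = (sR, 0, L) → [sR]□000

The machine reaches the reject state sR and halts.

The machine executed 1 step before halting.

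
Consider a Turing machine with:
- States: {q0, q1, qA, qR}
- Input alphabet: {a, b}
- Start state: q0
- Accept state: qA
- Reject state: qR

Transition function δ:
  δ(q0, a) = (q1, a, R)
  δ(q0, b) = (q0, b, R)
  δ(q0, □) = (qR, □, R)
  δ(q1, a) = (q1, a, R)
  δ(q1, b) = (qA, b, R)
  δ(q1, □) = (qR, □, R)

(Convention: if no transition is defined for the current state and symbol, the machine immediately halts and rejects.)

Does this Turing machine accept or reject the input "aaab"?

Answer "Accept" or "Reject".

Execution trace:
Initial: [q0]aaab
Step 1: δ(q0, a) = (q1, a, R) → a[q1]aab
Step 2: δ(q1, a) = (q1, a, R) → aa[q1]ab
Step 3: δ(q1, a) = (q1, a, R) → aaa[q1]b
Step 4: δ(q1, b) = (qA, b, R) → aaab[qA]□

The machine reaches the accept state qA and halts.

Answer: Accept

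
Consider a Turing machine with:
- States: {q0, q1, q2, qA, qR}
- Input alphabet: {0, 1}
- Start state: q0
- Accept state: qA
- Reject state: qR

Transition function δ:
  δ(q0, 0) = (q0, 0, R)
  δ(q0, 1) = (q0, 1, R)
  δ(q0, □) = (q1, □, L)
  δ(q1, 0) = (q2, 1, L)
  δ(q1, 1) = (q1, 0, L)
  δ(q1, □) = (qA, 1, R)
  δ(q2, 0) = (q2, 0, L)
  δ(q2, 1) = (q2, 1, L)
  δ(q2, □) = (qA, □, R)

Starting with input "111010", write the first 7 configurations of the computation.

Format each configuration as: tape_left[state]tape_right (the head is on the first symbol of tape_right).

Transitions applied:
Step 1: δ(q0, 1) = (q0, 1, R)
Step 2: δ(q0, 1) = (q0, 1, R)
Step 3: δ(q0, 1) = (q0, 1, R)
Step 4: δ(q0, 0) = (q0, 0, R)
Step 5: δ(q0, 1) = (q0, 1, R)
Step 6: δ(q0, 0) = (q0, 0, R)

The first 7 configurations are:
[q0]111010 ⊢ 1[q0]11010 ⊢ 11[q0]1010 ⊢ 111[q0]010 ⊢ 1110[q0]10 ⊢ 11101[q0]0 ⊢ 111010[q0]□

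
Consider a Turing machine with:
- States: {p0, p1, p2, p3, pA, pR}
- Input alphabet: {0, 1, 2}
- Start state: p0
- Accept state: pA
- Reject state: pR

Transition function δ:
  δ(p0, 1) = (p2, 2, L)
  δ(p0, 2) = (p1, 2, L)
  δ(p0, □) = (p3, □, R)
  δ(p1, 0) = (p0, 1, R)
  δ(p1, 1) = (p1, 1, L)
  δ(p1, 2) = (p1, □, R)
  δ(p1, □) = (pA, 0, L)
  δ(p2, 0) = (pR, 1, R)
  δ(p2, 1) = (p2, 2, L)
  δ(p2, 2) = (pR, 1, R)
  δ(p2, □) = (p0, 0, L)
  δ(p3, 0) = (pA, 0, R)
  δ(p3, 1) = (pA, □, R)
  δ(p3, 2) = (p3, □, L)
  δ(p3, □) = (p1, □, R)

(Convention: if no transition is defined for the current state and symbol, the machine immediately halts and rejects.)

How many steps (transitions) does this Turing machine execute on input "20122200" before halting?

Execution trace:
Initial: [p0]20122200
Step 1: δ(p0, 2) = (p1, 2, L) → [p1]□20122200
Step 2: δ(p1, □) = (pA, 0, L) → [pA]□020122200

The machine reaches the accept state pA and halts.

The machine executed 2 steps before halting.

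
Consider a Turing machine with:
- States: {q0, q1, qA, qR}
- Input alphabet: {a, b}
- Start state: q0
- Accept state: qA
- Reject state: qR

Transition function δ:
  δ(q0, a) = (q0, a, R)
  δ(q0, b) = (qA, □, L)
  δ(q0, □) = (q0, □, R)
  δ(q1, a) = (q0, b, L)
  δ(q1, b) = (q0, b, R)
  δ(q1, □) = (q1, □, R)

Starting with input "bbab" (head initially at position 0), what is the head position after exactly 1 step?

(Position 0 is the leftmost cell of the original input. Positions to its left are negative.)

Execution trace (head position shown):
Step 0: [q0]bbab  (head at position 0)
Step 1: move left → [qA]□□bab  (head at position -1)

After 1 step, the head is at position -1.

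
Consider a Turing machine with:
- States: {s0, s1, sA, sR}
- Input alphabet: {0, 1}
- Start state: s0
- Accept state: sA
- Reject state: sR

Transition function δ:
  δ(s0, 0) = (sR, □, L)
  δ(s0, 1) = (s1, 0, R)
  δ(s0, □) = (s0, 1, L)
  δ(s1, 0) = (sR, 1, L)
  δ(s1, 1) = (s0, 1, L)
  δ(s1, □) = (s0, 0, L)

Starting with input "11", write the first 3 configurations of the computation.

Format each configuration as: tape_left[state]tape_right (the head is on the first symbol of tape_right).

Transitions applied:
Step 1: δ(s0, 1) = (s1, 0, R)
Step 2: δ(s1, 1) = (s0, 1, L)

The first 3 configurations are:
[s0]11 ⊢ 0[s1]1 ⊢ [s0]01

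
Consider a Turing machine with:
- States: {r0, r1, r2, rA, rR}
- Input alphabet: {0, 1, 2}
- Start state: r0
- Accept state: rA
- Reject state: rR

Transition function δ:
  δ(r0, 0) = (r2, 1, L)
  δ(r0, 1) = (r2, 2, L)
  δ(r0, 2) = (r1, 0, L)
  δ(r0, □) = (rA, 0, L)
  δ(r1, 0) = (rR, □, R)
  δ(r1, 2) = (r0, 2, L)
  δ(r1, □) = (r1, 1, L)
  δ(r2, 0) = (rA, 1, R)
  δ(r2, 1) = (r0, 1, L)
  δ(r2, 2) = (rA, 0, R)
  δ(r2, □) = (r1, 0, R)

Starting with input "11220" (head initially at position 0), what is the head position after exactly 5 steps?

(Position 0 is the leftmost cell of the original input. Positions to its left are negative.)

Execution trace (head position shown):
Step 0: [r0]11220  (head at position 0)
Step 1: move left → [r2]□21220  (head at position -1)
Step 2: move right → 0[r1]21220  (head at position 0)
Step 3: move left → [r0]021220  (head at position -1)
Step 4: move left → [r2]□121220  (head at position -2)
Step 5: move right → 0[r1]121220  (head at position -1)

After 5 steps, the head is at position -1.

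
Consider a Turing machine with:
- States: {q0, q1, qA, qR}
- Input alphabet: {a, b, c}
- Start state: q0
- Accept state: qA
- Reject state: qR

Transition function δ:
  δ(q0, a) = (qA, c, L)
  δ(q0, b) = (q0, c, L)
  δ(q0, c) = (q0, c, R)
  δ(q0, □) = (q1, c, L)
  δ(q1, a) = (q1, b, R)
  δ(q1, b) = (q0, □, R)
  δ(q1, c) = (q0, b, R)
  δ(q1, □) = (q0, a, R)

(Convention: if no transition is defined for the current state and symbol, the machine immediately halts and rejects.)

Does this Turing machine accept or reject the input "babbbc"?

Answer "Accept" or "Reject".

Execution trace:
Initial: [q0]babbbc
Step 1: δ(q0, b) = (q0, c, L) → [q0]□cabbbc
Step 2: δ(q0, □) = (q1, c, L) → [q1]□ccabbbc
Step 3: δ(q1, □) = (q0, a, R) → a[q0]ccabbbc
Step 4: δ(q0, c) = (q0, c, R) → ac[q0]cabbbc
Step 5: δ(q0, c) = (q0, c, R) → acc[q0]abbbc
Step 6: δ(q0, a) = (qA, c, L) → ac[qA]ccbbbc

The machine reaches the accept state qA and halts.

Answer: Accept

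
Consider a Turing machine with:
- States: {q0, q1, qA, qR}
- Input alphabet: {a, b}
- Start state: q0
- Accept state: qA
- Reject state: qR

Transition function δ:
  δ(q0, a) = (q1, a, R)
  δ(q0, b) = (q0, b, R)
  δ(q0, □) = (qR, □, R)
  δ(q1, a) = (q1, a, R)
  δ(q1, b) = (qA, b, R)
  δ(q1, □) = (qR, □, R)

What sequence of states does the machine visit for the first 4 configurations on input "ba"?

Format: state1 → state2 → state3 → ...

Execution trace:
Initial: [q0]ba
Step 1: δ(q0, b) = (q0, b, R) → b[q0]a
Step 2: δ(q0, a) = (q1, a, R) → ba[q1]□
Step 3: δ(q1, □) = (qR, □, R) → ba□[qR]□

The machine reaches the reject state qR and halts.

State sequence: q0 → q0 → q1 → qR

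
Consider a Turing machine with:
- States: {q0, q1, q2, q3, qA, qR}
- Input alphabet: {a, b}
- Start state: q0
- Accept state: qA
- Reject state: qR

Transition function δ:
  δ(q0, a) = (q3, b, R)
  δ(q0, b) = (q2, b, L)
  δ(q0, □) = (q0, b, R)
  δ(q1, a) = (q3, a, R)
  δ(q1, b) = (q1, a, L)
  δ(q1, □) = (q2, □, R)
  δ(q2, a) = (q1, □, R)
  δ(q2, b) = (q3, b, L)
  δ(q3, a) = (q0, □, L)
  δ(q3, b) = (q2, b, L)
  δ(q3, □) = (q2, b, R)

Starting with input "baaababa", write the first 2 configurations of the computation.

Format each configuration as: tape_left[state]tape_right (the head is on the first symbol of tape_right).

Transitions applied:
Step 1: δ(q0, b) = (q2, b, L)

The first 2 configurations are:
[q0]baaababa ⊢ [q2]□baaababa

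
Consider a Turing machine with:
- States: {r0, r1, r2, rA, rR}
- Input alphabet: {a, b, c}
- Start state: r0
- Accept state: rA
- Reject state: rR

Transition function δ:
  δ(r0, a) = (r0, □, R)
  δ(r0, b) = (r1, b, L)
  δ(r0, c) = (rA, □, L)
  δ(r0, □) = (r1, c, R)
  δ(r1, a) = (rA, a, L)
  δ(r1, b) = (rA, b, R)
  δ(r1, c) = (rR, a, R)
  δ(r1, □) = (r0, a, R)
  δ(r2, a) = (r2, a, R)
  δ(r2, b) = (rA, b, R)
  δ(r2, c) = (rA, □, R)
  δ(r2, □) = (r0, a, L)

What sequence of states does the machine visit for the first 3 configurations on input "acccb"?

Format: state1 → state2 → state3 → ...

Execution trace:
Initial: [r0]acccb
Step 1: δ(r0, a) = (r0, □, R) → □[r0]cccb
Step 2: δ(r0, c) = (rA, □, L) → [rA]□□ccb

The machine reaches the accept state rA and halts.

State sequence: r0 → r0 → rA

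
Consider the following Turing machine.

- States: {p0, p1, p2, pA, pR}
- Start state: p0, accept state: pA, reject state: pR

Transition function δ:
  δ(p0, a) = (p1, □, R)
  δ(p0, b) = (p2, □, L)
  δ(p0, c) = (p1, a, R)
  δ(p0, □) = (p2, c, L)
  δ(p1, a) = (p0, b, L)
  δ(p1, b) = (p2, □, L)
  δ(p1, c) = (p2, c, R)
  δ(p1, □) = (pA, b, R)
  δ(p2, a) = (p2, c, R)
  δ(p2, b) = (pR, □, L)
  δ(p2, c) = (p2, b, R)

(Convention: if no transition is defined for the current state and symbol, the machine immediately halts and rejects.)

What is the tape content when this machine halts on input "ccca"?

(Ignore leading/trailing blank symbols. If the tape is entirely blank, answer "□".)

Execution trace:
Initial: [p0]ccca
Step 1: δ(p0, c) = (p1, a, R) → a[p1]cca
Step 2: δ(p1, c) = (p2, c, R) → ac[p2]ca
Step 3: δ(p2, c) = (p2, b, R) → acb[p2]a
Step 4: δ(p2, a) = (p2, c, R) → acbc[p2]□

No transition is defined for δ(p2, □). By convention the machine halts and rejects.

Final tape (ignoring leading/trailing blanks): acbc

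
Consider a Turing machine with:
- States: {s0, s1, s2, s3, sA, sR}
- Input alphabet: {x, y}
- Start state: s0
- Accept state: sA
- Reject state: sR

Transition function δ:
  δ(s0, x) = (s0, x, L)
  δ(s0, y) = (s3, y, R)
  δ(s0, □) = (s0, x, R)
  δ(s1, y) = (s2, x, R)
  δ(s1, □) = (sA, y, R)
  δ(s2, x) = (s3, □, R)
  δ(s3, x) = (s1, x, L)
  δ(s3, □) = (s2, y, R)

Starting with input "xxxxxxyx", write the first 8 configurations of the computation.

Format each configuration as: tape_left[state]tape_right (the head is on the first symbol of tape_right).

Transitions applied:
Step 1: δ(s0, x) = (s0, x, L)
Step 2: δ(s0, □) = (s0, x, R)
Step 3: δ(s0, x) = (s0, x, L)
Step 4: δ(s0, x) = (s0, x, L)
Step 5: δ(s0, □) = (s0, x, R)
Step 6: δ(s0, x) = (s0, x, L)
Step 7: δ(s0, x) = (s0, x, L)

The first 8 configurations are:
[s0]xxxxxxyx ⊢ [s0]□xxxxxxyx ⊢ x[s0]xxxxxxyx ⊢ [s0]xxxxxxxyx ⊢ [s0]□xxxxxxxyx ⊢ x[s0]xxxxxxxyx ⊢ [s0]xxxxxxxxyx ⊢ [s0]□xxxxxxxxyx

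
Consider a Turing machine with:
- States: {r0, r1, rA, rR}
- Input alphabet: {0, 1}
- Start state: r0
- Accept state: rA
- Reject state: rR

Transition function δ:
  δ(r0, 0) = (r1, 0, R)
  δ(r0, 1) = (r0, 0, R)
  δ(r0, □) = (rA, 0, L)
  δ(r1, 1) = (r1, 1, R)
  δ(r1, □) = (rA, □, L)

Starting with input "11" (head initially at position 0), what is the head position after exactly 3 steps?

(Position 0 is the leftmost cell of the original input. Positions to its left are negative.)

Execution trace (head position shown):
Step 0: [r0]11  (head at position 0)
Step 1: move right → 0[r0]1  (head at position 1)
Step 2: move right → 00[r0]□  (head at position 2)
Step 3: move left → 0[rA]00  (head at position 1)

After 3 steps, the head is at position 1.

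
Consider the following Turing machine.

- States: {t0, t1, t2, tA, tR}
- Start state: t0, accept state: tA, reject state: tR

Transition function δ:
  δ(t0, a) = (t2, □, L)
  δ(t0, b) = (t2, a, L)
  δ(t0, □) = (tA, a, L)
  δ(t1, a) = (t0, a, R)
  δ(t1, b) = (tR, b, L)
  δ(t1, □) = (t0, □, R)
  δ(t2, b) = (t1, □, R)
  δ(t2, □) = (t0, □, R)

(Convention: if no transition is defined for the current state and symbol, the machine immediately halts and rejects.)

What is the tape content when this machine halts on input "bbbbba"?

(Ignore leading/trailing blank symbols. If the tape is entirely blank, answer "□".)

Execution trace:
Initial: [t0]bbbbba
Step 1: δ(t0, b) = (t2, a, L) → [t2]□abbbba
Step 2: δ(t2, □) = (t0, □, R) → □[t0]abbbba
Step 3: δ(t0, a) = (t2, □, L) → [t2]□□bbbba
Step 4: δ(t2, □) = (t0, □, R) → □[t0]□bbbba
Step 5: δ(t0, □) = (tA, a, L) → [tA]□abbbba

The machine reaches the accept state tA and halts.

Final tape (ignoring leading/trailing blanks): abbbba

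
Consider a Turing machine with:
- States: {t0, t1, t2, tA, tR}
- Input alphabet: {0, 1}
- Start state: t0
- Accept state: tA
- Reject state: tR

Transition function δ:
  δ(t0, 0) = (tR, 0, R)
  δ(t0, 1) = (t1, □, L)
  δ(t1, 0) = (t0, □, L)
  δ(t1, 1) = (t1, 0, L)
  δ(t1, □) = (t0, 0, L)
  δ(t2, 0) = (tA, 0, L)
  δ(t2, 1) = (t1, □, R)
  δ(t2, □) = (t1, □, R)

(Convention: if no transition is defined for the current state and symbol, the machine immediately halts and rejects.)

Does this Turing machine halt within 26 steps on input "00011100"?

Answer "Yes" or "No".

Execution trace:
Initial: [t0]00011100
Step 1: δ(t0, 0) = (tR, 0, R) → 0[tR]0011100

The machine reaches the reject state tR and halts.
The machine halted after 1 step (within the 26-step bound).

Answer: Yes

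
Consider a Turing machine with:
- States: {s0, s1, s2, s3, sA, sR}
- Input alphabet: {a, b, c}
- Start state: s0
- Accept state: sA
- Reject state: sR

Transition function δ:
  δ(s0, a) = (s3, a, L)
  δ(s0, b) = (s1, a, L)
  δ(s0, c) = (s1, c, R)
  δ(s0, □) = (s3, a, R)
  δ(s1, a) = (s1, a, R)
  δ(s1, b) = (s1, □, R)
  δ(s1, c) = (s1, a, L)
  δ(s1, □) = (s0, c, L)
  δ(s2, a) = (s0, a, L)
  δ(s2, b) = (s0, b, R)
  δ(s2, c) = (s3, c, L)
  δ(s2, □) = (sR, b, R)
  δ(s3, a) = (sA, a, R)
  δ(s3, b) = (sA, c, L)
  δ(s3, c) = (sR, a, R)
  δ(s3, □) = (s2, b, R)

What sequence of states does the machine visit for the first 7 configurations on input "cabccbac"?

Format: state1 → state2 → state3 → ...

Execution trace:
Initial: [s0]cabccbac
Step 1: δ(s0, c) = (s1, c, R) → c[s1]abccbac
Step 2: δ(s1, a) = (s1, a, R) → ca[s1]bccbac
Step 3: δ(s1, b) = (s1, □, R) → ca□[s1]ccbac
Step 4: δ(s1, c) = (s1, a, L) → ca[s1]□acbac
Step 5: δ(s1, □) = (s0, c, L) → c[s0]acacbac
Step 6: δ(s0, a) = (s3, a, L) → [s3]cacacbac

State sequence: s0 → s1 → s1 → s1 → s1 → s0 → s3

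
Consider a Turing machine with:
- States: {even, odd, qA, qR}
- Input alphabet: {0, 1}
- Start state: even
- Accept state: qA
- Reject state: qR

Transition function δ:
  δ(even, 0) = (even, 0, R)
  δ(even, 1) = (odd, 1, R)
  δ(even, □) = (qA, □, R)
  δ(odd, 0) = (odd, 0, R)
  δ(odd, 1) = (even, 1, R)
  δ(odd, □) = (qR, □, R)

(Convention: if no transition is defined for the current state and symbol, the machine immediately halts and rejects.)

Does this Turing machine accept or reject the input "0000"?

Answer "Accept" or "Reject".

Execution trace:
Initial: [even]0000
Step 1: δ(even, 0) = (even, 0, R) → 0[even]000
Step 2: δ(even, 0) = (even, 0, R) → 00[even]00
Step 3: δ(even, 0) = (even, 0, R) → 000[even]0
Step 4: δ(even, 0) = (even, 0, R) → 0000[even]□
Step 5: δ(even, □) = (qA, □, R) → 0000□[qA]□

The machine reaches the accept state qA and halts.

Answer: Accept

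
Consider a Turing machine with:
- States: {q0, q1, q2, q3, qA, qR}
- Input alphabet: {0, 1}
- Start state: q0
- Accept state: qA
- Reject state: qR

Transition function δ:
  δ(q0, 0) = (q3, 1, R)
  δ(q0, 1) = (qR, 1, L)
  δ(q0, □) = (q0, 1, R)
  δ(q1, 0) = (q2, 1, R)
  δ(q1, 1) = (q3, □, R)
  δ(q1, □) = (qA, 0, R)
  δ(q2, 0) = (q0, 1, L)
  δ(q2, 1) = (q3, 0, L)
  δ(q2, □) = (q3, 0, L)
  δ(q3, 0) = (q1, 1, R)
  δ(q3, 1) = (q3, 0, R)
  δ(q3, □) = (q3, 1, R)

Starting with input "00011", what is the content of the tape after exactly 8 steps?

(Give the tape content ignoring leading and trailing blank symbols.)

Execution trace:
Initial: [q0]00011
Step 1: δ(q0, 0) = (q3, 1, R) → 1[q3]0011
Step 2: δ(q3, 0) = (q1, 1, R) → 11[q1]011
Step 3: δ(q1, 0) = (q2, 1, R) → 111[q2]11
Step 4: δ(q2, 1) = (q3, 0, L) → 11[q3]101
Step 5: δ(q3, 1) = (q3, 0, R) → 110[q3]01
Step 6: δ(q3, 0) = (q1, 1, R) → 1101[q1]1
Step 7: δ(q1, 1) = (q3, □, R) → 1101□[q3]□
Step 8: δ(q3, □) = (q3, 1, R) → 1101□1[q3]□

After 8 steps, the tape (ignoring leading/trailing blanks) is: 1101□1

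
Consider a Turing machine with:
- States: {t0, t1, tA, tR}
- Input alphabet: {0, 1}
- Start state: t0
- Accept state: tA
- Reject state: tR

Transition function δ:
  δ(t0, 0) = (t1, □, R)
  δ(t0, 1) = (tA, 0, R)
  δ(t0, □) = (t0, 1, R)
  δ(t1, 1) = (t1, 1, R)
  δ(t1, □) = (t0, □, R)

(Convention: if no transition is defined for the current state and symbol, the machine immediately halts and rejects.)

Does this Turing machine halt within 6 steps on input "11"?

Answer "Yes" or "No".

Execution trace:
Initial: [t0]11
Step 1: δ(t0, 1) = (tA, 0, R) → 0[tA]1

The machine reaches the accept state tA and halts.
The machine halted after 1 step (within the 6-step bound).

Answer: Yes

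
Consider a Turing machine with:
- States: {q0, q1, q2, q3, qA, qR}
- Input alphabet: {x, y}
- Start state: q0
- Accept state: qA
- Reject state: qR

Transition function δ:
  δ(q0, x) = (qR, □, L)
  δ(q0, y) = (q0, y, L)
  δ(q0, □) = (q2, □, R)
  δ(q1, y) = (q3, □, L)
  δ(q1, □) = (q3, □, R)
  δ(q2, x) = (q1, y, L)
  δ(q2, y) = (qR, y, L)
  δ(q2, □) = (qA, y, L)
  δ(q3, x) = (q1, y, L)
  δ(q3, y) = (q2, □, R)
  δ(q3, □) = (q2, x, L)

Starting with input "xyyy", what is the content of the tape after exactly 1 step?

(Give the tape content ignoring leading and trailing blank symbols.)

Execution trace:
Initial: [q0]xyyy
Step 1: δ(q0, x) = (qR, □, L) → [qR]□□yyy

The machine reaches the reject state qR and halts.

After 1 step, the tape (ignoring leading/trailing blanks) is: yyy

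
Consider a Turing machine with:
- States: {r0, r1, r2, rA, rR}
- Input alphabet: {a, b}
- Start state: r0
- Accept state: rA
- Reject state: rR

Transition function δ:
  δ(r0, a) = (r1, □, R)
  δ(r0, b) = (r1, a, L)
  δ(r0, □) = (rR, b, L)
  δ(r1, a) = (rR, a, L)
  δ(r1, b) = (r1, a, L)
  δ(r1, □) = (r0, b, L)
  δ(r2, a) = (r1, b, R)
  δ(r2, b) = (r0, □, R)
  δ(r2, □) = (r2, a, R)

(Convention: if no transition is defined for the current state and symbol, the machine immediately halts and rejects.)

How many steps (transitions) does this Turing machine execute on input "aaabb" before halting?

Execution trace:
Initial: [r0]aaabb
Step 1: δ(r0, a) = (r1, □, R) → □[r1]aabb
Step 2: δ(r1, a) = (rR, a, L) → [rR]□aabb

The machine reaches the reject state rR and halts.

The machine executed 2 steps before halting.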